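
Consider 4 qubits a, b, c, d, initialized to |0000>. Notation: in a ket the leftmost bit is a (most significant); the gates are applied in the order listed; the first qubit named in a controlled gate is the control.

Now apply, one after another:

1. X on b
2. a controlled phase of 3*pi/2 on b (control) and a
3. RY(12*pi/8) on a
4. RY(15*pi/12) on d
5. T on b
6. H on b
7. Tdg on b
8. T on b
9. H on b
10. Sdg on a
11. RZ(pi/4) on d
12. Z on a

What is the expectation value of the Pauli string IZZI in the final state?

The observable IZZI averages to -1. Key observation: the block from step 6 through step 9 cancels to the identity and can be dropped.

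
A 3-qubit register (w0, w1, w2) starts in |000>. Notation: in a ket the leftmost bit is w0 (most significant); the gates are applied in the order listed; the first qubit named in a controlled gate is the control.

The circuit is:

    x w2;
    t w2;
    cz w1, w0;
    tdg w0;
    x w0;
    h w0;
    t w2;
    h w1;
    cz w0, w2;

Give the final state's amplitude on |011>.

The final state's coefficient on |011> equals I/2.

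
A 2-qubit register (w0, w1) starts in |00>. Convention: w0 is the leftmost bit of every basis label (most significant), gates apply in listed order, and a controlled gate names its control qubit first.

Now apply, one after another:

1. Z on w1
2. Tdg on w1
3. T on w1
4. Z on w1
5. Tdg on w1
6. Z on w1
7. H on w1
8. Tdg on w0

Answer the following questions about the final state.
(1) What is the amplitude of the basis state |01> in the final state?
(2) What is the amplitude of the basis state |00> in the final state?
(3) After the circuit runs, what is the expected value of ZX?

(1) The amplitude on |01> is sqrt(2)/2.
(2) |00> carries amplitude sqrt(2)/2 in the final state.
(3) The expectation value of ZX is 1.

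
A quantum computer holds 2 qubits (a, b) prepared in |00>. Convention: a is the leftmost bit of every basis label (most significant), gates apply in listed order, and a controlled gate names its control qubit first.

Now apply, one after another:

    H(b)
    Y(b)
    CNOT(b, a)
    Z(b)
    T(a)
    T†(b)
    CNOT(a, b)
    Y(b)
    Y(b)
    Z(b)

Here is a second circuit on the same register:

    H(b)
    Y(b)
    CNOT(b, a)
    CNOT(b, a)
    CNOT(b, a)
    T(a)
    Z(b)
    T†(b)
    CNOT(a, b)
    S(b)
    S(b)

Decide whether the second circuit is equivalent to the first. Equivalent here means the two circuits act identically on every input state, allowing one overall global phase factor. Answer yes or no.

Yes — the two circuits implement the same unitary up to a global phase.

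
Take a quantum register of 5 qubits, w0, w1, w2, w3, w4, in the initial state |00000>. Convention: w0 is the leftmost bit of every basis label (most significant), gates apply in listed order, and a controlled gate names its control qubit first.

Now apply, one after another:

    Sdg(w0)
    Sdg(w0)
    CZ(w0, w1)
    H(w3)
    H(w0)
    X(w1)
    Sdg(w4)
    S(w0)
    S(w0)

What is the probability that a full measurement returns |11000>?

Outcome |11000> occurs with probability 1/4.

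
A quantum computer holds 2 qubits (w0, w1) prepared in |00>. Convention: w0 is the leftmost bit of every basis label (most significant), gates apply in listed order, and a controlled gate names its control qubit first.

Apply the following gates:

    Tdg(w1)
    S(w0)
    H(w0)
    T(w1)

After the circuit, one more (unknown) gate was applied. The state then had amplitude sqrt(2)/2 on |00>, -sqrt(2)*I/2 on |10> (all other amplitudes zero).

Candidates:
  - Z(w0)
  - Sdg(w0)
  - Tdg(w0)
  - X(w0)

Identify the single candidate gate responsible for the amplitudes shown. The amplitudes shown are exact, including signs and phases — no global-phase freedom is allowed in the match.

The applied gate was Sdg(w0).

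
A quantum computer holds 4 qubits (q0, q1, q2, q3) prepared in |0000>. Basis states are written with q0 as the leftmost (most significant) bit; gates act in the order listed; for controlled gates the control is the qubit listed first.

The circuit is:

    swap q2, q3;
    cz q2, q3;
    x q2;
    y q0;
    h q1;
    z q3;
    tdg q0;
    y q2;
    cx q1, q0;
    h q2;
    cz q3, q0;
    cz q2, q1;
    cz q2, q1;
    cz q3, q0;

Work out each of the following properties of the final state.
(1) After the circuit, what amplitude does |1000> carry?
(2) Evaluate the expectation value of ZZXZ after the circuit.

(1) The final state's coefficient on |1000> equals -exp(3*I*pi/4)/2. Key observation: the block from step 11 through step 14 cancels to the identity and can be dropped.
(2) The expectation value of ZZXZ is -1.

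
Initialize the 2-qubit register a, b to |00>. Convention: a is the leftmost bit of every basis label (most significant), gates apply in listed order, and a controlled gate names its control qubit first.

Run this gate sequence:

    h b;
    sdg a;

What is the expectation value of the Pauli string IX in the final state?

The observable IX averages to 1.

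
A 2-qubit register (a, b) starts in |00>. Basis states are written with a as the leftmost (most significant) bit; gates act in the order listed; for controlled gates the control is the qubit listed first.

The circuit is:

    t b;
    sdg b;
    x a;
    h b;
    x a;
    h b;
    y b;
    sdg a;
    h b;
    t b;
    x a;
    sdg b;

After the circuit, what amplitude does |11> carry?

The final state's coefficient on |11> equals -sqrt(2)*exp(I*pi/4)/2.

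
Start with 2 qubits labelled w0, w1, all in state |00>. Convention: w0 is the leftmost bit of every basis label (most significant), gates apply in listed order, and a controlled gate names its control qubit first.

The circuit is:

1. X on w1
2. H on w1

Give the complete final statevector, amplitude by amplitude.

The resulting statevector has amplitude sqrt(2)/2 on |00>, -sqrt(2)/2 on |01>, 0 on |10>, 0 on |11>.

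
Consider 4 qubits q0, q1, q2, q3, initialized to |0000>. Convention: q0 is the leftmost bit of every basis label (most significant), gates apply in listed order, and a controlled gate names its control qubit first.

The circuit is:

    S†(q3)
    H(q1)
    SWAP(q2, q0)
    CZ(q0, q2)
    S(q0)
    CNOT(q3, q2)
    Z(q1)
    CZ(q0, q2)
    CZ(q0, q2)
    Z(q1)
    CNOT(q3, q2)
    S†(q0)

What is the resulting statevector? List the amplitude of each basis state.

The resulting statevector has amplitude sqrt(2)/2 on |0000>, sqrt(2)/2 on |0100>, and 0 on every other basis state. Key observation: steps 5-12 multiply out to the identity, so the circuit reduces to the remaining gates.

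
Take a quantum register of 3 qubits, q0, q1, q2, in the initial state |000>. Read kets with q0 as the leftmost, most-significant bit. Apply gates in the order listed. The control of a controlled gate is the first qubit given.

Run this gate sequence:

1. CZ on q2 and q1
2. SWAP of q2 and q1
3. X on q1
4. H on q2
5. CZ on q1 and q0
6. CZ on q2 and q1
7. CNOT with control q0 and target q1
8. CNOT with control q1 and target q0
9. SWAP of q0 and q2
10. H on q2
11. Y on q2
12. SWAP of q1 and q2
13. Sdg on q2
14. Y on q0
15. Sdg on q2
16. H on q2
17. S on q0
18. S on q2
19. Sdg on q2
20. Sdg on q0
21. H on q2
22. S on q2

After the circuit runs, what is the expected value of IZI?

In the final state, IZI has expectation 0. Key observation: the block from step 15 through step 22 cancels to the identity and can be dropped.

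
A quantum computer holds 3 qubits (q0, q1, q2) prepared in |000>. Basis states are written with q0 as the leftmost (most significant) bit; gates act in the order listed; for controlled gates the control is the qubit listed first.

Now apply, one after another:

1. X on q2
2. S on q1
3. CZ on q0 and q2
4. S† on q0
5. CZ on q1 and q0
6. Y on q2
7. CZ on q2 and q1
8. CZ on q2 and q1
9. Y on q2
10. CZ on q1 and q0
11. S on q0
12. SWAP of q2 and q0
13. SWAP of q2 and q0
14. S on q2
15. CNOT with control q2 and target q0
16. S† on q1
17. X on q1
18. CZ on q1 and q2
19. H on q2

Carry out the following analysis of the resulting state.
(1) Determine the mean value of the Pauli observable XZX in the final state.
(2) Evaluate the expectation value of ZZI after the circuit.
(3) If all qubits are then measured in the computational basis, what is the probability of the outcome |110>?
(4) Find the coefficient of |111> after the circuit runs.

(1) The expectation value of XZX is 0. Key observation: the block from step 4 through step 11 cancels to the identity and can be dropped.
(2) In the final state, ZZI has expectation 1.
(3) Outcome |110> occurs with probability 1/2.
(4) The amplitude on |111> is sqrt(2)*I/2.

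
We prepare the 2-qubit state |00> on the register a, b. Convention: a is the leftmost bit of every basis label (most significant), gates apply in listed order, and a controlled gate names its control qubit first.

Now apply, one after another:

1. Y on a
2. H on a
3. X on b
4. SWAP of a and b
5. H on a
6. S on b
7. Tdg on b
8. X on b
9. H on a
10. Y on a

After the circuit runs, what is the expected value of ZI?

In the final state, ZI has expectation 1.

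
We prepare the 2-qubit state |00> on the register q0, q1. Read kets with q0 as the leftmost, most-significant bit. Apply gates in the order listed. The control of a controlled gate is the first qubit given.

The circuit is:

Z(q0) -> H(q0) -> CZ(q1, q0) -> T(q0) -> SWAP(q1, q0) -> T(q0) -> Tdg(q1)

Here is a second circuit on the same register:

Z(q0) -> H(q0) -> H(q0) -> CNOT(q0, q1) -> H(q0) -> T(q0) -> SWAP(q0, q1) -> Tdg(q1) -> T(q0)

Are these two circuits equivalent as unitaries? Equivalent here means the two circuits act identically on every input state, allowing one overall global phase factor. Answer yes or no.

No: there is an input state on which the two circuits produce genuinely different outputs (not merely differing by a phase).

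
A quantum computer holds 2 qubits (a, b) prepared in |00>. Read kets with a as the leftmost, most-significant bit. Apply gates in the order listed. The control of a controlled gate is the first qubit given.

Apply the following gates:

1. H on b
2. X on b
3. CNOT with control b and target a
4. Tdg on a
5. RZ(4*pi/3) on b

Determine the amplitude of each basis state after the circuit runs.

The resulting statevector has amplitude -sqrt(2)*exp(I*pi/3)/2 on |00>, 0 on |01>, 0 on |10>, sqrt(2)*exp(5*I*pi/12)/2 on |11>.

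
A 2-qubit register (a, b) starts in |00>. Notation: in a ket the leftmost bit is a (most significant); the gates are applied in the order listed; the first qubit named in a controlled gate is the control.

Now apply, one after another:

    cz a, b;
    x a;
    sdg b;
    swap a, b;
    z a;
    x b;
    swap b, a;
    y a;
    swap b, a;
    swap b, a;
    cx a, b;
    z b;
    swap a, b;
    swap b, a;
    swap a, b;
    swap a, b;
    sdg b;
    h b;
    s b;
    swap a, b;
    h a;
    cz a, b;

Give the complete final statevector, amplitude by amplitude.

After the circuit, the state carries amplitude 0 on |00>, -1/2 + I/2 on |01>, 0 on |10>, 1/2 + I/2 on |11>.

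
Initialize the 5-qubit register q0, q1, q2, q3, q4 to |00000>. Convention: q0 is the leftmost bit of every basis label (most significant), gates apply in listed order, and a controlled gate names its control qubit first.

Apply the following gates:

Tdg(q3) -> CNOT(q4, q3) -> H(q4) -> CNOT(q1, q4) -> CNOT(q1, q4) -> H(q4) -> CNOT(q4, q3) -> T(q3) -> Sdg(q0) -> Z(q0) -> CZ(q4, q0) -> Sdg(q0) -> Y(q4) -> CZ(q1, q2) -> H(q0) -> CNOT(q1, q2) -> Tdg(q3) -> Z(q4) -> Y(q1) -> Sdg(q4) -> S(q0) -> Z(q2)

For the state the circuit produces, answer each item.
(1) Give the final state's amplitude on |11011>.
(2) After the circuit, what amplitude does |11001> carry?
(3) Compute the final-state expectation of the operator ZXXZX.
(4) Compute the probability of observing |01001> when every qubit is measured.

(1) |11011> carries amplitude 0 in the final state.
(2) The amplitude on |11001> is sqrt(2)/2.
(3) The expectation value of ZXXZX is 0.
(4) Outcome |01001> occurs with probability 1/2.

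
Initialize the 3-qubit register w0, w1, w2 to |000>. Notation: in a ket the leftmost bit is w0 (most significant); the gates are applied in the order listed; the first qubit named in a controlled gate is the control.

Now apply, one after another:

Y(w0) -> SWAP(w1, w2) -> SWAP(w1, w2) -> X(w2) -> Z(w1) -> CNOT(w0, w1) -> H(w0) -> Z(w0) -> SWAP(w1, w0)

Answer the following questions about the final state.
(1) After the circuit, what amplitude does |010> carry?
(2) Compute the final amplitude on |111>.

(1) The final state's coefficient on |010> equals 0.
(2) The amplitude on |111> is sqrt(2)*I/2.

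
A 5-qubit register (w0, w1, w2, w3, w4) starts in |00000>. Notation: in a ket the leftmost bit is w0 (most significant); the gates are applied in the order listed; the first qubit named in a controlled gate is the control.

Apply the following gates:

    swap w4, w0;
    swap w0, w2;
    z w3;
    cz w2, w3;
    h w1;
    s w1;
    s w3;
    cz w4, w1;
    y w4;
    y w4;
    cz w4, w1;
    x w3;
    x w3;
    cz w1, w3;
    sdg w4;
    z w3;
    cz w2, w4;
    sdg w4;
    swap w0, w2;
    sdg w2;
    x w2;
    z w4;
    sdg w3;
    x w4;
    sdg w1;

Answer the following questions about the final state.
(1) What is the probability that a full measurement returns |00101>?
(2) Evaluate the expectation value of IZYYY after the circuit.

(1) The probability of measuring |00101> is 1/2.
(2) The expectation value of IZYYY is 0.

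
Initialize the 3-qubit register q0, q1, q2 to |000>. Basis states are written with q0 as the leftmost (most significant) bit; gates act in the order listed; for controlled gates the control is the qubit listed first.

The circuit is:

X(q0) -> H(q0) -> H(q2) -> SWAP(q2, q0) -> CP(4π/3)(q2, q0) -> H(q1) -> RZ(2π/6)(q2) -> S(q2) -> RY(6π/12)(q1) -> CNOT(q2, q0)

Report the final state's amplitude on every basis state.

After the circuit, the state carries amplitude 0 on |000>, 0 on |001>, -exp(5*I*pi/6)/2 on |010>, -1/2 on |011>, 0 on |100>, 0 on |101>, -exp(5*I*pi/6)/2 on |110>, -exp(2*I*pi/3)/2 on |111>.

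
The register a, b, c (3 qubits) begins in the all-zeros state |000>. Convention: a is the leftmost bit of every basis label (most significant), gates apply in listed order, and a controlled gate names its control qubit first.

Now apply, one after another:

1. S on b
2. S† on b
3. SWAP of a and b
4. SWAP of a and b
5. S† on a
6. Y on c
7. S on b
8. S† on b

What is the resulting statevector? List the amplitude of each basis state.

After the circuit, the state carries amplitude I on |001>, and 0 on every other basis state.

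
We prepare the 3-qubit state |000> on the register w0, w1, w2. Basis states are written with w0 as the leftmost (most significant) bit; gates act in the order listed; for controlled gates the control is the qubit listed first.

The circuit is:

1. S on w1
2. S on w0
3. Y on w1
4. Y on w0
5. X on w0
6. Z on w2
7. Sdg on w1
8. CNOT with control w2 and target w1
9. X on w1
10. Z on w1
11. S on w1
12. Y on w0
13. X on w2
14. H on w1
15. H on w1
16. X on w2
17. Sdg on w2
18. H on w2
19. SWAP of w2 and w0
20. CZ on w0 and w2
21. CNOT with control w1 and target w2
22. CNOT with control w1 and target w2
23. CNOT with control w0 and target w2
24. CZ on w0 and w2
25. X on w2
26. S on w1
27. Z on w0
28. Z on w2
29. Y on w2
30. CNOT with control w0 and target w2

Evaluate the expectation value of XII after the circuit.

The observable XII averages to 1. Key observation: steps 13-16 multiply out to the identity, so the circuit reduces to the remaining gates.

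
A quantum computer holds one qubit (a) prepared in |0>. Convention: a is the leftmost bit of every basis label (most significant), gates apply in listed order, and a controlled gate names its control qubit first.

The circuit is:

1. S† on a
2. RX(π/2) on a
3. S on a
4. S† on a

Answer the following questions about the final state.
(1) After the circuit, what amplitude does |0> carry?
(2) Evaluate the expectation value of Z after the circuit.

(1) The final state's coefficient on |0> equals sqrt(2)/2. Key observation: gates 3-4 undo each other exactly, leaving only the rest of the circuit to track.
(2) The observable Z averages to 0.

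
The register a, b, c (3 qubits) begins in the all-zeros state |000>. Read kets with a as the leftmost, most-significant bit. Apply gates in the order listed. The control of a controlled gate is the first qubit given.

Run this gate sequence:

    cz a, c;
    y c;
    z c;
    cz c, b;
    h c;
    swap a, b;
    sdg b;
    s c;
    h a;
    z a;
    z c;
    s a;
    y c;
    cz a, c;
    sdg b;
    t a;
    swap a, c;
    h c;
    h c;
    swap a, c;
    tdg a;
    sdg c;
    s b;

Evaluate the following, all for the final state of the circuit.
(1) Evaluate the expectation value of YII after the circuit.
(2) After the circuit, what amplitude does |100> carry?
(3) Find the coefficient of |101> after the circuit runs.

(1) The observable YII averages to 0.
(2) The final state's coefficient on |100> equals -1/2.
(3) |101> carries amplitude 1/2 in the final state.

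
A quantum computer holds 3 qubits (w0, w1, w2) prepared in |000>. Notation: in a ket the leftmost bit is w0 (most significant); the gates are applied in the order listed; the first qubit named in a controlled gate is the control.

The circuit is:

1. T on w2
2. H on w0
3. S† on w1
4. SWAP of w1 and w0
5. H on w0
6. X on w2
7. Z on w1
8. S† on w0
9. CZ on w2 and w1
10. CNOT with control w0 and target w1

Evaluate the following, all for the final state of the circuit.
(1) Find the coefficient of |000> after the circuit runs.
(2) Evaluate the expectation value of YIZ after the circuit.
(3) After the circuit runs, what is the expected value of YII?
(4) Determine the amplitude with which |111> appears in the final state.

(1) |000> carries amplitude 0 in the final state.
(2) The observable YIZ averages to 1.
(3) The expectation value of YII is -1.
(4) The amplitude on |111> is -I/2.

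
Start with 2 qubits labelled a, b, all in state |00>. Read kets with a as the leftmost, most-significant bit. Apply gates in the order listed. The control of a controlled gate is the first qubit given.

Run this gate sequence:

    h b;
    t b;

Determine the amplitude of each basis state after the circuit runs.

The final amplitudes are sqrt(2)/2 on |00>, sqrt(2)*exp(I*pi/4)/2 on |01>, 0 on |10>, 0 on |11>.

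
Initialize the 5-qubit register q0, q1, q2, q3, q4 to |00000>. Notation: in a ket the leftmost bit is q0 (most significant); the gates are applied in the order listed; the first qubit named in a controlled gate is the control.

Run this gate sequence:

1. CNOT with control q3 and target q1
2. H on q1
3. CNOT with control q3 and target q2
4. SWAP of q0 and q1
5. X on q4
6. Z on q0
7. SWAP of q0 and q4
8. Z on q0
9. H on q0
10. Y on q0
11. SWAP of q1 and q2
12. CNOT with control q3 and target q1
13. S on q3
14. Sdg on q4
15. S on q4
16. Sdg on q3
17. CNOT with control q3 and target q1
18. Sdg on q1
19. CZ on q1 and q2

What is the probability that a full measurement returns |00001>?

Outcome |00001> occurs with probability 1/4. Key observation: gates 12-17 undo each other exactly, leaving only the rest of the circuit to track.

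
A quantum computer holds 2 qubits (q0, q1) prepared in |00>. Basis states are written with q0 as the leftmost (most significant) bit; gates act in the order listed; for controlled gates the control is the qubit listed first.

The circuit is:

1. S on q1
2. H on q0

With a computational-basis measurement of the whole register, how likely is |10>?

Outcome |10> occurs with probability 1/2.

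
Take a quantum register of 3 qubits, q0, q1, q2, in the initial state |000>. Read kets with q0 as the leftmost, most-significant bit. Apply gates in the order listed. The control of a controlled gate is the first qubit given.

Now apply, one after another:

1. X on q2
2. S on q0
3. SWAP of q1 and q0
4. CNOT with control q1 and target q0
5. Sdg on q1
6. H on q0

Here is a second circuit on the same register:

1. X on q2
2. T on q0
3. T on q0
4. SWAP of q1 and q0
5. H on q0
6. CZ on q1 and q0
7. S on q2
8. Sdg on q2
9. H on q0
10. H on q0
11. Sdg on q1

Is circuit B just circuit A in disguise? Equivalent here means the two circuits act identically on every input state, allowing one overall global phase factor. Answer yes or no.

Yes, they are equivalent — the unitaries differ by at most a global phase.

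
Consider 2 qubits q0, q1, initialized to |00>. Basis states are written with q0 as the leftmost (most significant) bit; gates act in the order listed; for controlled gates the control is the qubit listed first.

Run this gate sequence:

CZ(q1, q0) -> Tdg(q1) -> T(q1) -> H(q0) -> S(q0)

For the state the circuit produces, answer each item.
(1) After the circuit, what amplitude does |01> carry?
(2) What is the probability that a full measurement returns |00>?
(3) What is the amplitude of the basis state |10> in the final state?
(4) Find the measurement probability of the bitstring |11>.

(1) |01> carries amplitude 0 in the final state.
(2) Outcome |00> occurs with probability 1/2.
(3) The amplitude on |10> is sqrt(2)*I/2.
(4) A full measurement returns |11> with probability 0.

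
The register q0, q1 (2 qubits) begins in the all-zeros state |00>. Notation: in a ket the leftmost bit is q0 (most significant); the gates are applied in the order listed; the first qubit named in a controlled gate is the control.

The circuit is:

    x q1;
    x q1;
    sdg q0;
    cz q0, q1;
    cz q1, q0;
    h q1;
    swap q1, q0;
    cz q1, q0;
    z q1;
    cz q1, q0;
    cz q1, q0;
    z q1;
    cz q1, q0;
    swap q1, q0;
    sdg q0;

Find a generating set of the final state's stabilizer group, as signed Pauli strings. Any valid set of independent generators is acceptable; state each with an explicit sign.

The final state is stabilized by the group generated by +IX, +ZI; other independent generating sets are equally valid.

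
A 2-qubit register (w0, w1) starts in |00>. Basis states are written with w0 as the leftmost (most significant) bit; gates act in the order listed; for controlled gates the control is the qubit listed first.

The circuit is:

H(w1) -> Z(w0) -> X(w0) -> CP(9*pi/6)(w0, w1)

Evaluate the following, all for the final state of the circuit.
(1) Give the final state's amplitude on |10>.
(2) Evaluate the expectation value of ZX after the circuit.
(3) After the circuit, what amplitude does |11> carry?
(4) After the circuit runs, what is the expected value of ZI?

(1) The amplitude on |10> is sqrt(2)/2.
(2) In the final state, ZX has expectation 0.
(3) The amplitude on |11> is -sqrt(2)*I/2.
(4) The expectation value of ZI is -1.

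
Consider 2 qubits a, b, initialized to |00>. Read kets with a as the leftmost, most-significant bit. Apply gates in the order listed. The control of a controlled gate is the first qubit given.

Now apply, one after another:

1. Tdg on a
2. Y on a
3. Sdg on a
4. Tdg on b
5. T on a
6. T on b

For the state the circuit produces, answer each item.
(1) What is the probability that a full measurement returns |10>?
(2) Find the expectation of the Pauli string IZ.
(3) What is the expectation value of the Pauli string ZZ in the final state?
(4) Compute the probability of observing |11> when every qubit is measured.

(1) A full measurement returns |10> with probability 1.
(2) The expectation value of IZ is 1.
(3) In the final state, ZZ has expectation -1.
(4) The probability of measuring |11> is 0.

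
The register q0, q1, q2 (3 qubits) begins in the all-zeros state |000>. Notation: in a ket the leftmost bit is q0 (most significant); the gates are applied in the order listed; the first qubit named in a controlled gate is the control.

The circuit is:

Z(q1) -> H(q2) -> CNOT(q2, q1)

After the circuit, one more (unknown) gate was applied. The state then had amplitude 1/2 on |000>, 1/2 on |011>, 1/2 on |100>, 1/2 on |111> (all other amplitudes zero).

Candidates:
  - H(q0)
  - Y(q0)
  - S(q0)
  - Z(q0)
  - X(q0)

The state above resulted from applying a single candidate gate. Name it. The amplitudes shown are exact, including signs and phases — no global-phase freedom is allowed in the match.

It was H(q0) that produced the state shown.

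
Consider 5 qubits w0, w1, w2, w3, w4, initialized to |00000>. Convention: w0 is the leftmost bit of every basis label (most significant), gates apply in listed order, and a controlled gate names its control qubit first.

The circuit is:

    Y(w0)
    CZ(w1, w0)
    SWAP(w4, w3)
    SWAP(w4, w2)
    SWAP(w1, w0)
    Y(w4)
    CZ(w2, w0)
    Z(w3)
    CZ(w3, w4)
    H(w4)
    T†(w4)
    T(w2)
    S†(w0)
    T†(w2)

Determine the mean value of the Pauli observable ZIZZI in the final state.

The expectation value of ZIZZI is 1.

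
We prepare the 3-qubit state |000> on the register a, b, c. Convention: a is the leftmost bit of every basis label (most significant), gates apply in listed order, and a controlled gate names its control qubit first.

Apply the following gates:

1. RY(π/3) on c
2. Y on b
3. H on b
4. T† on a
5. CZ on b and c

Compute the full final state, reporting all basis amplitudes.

The resulting statevector has amplitude sqrt(6)*I/4 on |000>, sqrt(2)*I/4 on |001>, -sqrt(6)*I/4 on |010>, sqrt(2)*I/4 on |011>, 0 on |100>, 0 on |101>, 0 on |110>, 0 on |111>.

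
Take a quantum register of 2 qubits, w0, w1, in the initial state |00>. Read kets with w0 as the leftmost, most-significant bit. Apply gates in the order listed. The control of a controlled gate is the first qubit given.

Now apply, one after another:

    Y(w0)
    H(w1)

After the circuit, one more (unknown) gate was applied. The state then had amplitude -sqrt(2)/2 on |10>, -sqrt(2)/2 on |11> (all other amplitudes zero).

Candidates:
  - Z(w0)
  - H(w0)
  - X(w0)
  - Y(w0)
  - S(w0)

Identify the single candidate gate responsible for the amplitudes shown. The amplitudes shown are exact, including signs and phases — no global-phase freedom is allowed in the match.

It was S(w0) that produced the state shown.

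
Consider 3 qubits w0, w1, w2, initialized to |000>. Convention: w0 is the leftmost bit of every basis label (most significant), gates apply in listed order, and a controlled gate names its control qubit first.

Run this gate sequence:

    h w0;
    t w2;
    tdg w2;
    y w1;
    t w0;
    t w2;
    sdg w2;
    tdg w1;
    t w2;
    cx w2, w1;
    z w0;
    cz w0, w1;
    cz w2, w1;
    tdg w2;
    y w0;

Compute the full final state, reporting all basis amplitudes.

The resulting statevector has amplitude sqrt(2)/2 on |010>, sqrt(2)*exp(3*I*pi/4)/2 on |110>, and 0 on every other basis state.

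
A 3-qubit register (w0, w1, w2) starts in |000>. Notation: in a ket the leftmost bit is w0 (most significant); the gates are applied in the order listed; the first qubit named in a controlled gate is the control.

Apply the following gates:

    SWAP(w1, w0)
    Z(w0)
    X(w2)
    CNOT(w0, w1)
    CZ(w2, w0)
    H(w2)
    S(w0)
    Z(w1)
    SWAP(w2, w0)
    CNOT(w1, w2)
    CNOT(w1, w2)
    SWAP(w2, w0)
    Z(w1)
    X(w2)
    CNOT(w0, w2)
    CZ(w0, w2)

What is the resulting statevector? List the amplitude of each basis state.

After the circuit, the state carries amplitude -sqrt(2)/2 on |000>, sqrt(2)/2 on |001>, and 0 on every other basis state.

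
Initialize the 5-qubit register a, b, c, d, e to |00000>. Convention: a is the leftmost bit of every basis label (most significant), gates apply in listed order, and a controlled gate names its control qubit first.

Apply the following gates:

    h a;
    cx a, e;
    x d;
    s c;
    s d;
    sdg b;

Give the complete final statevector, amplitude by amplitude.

The final amplitudes are sqrt(2)*I/2 on |00010>, sqrt(2)*I/2 on |10011>, and 0 on every other basis state.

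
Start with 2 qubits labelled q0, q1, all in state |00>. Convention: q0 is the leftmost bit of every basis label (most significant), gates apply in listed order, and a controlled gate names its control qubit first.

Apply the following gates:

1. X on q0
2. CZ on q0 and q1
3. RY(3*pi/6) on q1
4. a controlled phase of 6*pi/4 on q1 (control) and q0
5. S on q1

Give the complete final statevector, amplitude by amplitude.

The resulting statevector has amplitude 0 on |00>, 0 on |01>, sqrt(2)/2 on |10>, sqrt(2)/2 on |11>.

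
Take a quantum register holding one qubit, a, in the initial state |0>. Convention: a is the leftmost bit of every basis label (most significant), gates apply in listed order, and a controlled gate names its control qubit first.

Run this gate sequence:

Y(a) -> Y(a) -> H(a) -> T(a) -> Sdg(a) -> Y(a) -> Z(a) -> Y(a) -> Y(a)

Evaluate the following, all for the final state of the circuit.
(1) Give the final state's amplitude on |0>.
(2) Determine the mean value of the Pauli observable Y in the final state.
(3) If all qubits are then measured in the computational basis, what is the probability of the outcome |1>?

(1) The final state's coefficient on |0> equals -sqrt(2)*exp(I*pi/4)/2.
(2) The expectation value of Y is sqrt(2)/2.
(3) The probability of measuring |1> is 1/2.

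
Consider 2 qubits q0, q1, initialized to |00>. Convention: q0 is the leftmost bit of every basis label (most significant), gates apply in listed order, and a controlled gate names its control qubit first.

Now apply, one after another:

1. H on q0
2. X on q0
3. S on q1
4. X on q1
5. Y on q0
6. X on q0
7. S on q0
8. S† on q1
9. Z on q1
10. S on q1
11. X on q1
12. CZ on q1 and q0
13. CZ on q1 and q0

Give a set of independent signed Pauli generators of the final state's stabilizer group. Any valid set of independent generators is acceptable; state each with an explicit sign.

The final state is stabilized by the group generated by -YI, +IZ; other independent generating sets are equally valid.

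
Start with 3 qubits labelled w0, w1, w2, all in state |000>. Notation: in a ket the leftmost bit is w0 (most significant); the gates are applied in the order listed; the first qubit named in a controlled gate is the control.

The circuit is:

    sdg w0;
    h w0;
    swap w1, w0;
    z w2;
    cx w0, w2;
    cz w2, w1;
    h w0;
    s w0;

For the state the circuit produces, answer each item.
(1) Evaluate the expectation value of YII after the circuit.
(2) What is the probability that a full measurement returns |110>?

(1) In the final state, YII has expectation 1.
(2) The probability of measuring |110> is 1/4.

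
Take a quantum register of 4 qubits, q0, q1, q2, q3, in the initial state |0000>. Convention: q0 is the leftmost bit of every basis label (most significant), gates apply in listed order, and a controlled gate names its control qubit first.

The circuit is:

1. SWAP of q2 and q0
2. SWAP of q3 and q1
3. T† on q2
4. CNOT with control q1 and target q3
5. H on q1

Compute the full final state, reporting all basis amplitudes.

After the circuit, the state carries amplitude sqrt(2)/2 on |0000>, sqrt(2)/2 on |0100>, and 0 on every other basis state.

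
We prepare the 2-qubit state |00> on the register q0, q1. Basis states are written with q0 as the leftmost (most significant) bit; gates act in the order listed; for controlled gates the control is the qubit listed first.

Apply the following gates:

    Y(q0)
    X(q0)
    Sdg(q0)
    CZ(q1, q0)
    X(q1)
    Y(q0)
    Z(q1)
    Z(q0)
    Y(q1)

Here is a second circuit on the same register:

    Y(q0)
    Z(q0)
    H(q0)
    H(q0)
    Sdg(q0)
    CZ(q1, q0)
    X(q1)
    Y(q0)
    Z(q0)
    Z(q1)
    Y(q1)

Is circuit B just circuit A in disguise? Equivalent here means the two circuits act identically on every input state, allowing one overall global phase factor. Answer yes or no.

No — the two circuits implement different unitaries, even allowing a global phase.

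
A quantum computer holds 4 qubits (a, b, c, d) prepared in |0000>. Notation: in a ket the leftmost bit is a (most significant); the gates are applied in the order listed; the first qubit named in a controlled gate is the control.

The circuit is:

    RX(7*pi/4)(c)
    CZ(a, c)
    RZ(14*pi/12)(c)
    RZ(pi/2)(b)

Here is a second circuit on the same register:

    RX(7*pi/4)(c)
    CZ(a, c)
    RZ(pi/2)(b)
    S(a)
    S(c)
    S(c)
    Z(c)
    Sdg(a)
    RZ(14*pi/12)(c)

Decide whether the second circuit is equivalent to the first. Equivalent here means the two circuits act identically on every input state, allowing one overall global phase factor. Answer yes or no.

Yes, they are equivalent — the unitaries differ by at most a global phase.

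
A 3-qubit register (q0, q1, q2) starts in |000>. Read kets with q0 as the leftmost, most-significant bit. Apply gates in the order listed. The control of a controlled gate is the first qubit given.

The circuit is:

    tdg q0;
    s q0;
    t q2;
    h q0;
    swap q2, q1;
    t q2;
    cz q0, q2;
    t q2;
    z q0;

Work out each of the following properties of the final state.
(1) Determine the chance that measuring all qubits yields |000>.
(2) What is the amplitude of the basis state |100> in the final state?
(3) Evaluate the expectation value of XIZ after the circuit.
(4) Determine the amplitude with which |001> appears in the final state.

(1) Outcome |000> occurs with probability 1/2.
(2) |100> carries amplitude -sqrt(2)/2 in the final state.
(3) The expectation value of XIZ is -1.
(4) The final state's coefficient on |001> equals 0.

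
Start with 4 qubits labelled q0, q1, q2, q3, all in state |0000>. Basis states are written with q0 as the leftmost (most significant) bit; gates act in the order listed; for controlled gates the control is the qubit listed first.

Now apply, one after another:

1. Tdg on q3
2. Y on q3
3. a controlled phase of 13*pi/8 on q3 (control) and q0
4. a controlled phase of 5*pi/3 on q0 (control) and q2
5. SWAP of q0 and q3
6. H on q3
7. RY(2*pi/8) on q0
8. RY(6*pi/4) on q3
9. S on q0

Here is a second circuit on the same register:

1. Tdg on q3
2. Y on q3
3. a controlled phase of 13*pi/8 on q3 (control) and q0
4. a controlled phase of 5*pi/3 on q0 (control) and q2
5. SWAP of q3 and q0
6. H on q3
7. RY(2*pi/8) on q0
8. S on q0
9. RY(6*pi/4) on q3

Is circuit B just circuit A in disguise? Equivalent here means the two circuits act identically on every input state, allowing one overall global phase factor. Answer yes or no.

Yes: on every input state the two circuits agree up to one overall phase factor.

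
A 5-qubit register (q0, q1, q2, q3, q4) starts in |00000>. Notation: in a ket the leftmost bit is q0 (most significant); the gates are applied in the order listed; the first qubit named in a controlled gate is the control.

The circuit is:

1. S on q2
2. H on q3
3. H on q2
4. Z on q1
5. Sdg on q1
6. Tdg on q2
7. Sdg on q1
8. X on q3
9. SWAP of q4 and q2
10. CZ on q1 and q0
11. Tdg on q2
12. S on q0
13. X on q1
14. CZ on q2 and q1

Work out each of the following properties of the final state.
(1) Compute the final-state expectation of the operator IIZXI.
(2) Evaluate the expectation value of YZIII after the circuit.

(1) In the final state, IIZXI has expectation 1.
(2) In the final state, YZIII has expectation 0.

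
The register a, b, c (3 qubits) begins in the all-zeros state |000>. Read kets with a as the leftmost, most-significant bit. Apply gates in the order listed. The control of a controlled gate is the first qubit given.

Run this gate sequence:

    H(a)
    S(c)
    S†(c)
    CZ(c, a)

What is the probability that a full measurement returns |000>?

Outcome |000> occurs with probability 1/2.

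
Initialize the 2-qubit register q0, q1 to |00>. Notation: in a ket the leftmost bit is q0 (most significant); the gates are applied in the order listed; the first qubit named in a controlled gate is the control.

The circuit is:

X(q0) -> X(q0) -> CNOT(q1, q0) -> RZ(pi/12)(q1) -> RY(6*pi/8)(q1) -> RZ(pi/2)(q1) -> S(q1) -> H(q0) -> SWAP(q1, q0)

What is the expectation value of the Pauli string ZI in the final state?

In the final state, ZI has expectation -sqrt(2)/2.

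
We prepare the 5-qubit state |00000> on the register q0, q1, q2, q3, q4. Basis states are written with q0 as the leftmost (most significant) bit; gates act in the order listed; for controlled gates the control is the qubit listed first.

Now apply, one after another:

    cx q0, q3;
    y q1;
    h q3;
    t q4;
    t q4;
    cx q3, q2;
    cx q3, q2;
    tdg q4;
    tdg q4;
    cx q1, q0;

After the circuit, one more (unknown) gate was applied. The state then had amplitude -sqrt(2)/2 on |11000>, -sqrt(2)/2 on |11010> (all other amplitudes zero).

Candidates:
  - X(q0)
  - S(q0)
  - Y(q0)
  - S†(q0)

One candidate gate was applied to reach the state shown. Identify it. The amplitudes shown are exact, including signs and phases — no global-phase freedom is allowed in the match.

The unique candidate consistent with the amplitudes is S(q0). Key observation: the block from step 4 through step 9 cancels to the identity and can be dropped.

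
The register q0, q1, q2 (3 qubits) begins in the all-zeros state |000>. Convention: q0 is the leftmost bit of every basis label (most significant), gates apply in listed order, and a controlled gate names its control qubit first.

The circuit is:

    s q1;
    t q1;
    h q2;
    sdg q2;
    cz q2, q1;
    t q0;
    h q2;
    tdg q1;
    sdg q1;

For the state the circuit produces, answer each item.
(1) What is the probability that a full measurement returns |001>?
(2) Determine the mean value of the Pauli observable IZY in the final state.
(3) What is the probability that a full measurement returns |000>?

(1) Outcome |001> occurs with probability 1/2.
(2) In the final state, IZY has expectation 1.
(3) A full measurement returns |000> with probability 1/2.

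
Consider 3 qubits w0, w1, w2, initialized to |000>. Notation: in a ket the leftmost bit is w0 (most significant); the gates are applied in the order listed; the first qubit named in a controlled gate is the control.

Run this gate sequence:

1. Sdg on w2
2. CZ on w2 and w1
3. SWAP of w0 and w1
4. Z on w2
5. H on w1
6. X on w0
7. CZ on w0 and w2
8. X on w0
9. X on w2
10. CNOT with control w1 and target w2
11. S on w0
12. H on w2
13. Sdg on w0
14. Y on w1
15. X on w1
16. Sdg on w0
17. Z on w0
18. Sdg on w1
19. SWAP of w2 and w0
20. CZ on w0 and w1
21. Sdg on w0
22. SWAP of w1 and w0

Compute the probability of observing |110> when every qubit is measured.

The probability of measuring |110> is 1/4.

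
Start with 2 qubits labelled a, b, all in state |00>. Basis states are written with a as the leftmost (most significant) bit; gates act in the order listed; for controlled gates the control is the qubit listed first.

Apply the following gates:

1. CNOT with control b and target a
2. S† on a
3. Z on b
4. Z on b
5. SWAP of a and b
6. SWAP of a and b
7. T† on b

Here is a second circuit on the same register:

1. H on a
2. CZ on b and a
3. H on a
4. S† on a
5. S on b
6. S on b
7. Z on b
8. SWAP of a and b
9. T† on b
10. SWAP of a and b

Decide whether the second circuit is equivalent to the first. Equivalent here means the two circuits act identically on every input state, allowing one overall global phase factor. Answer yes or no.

No — the two circuits implement different unitaries, even allowing a global phase.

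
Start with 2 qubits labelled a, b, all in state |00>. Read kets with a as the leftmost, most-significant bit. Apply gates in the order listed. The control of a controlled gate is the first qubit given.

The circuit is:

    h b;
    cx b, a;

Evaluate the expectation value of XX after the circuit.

The expectation value of XX is 1.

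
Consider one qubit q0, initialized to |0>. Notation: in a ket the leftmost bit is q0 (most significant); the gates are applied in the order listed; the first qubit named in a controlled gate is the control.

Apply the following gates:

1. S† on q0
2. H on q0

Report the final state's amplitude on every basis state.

After the circuit, the state carries amplitude sqrt(2)/2 on |0>, sqrt(2)/2 on |1>.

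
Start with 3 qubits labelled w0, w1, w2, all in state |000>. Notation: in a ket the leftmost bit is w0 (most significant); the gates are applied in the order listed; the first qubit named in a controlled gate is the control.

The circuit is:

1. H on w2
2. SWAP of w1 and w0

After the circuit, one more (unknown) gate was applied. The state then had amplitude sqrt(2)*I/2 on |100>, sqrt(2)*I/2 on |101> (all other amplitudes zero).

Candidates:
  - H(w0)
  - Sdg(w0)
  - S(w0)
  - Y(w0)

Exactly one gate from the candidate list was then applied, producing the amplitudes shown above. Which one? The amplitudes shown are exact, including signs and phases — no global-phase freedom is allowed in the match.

The applied gate was Y(w0).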